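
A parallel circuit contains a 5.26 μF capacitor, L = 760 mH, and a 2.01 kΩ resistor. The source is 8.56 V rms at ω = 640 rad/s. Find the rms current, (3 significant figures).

12.0 mA

X_L = ωL = 486 Ω
X_C = 1/(ωC) = 297 Ω
Parallel: admittances add. Y = 1/R + 1/(jωL) + jωC
Y = (0.000498 + j0.00131) S
|Y| = 0.00140 S → |Z| = 1/|Y| = 713 Ω, ∠Z = −∠Y = -69.2°
I = V/|Z| = 8.56/713 = 12.0 mA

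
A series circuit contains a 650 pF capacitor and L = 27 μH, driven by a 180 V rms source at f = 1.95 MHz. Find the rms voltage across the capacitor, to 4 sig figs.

110.1 V

ω = 2πf = 1.225e+07 rad/s
X_L = ωL = 330.8 Ω
X_C = 1/(ωC) = 125.6 Ω
Net reactance X = X_L − X_C = 205.2 Ω
Z = j205.2 Ω
|Z| = √(0² + 205.2²) = 205.2 Ω
I = V/|Z| = 877.0 mA
V_C = I·|Z_C| = 0.8770 × 125.6 = 110.1 V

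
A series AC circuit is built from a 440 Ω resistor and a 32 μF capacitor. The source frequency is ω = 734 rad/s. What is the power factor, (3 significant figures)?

X_C = 1/(ωC) = 42.6 Ω
Z = 440 − j42.6 Ω
|Z| = √(440² + 42.6²) = 442 Ω
∠Z = arctan(-42.6/440) = -5.53°
cos φ = cos(-5.53°) = 0.995

0.995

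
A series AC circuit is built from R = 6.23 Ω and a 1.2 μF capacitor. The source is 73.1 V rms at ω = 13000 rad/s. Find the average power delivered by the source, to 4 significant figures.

X_C = 1/(ωC) = 64.10 Ω
Z = 6.230 − j64.10 Ω
|Z| = √(6.230² + 64.10²) = 64.40 Ω
∠Z = arctan(-64.10/6.230) = -84.45°
I = V/|Z| = 1.135 A
P = VI cos φ = 73.1 × 1.135 × cos(-84.45°) = 8.026 W

8.026 W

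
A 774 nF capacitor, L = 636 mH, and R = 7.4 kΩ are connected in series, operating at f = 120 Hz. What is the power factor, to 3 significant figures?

ω = 2πf = 754.0 rad/s
X_L = ωL = 480 Ω
X_C = 1/(ωC) = 1710 Ω
Net reactance X = X_L − X_C = -1230 Ω
Z = 7400 − j1230 Ω
|Z| = √(7400² + 1230²) = 7500 Ω
∠Z = arctan(-1230/7400) = -9.47°
cos φ = cos(-9.47°) = 0.986

0.986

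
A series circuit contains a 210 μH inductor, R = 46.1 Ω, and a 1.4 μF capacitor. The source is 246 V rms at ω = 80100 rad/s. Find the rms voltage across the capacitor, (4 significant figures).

46.90 V

X_L = ωL = 16.82 Ω
X_C = 1/(ωC) = 8.917 Ω
Net reactance X = X_L − X_C = 7.904 Ω
Z = 46.10 + j7.904 Ω
|Z| = √(46.10² + 7.904²) = 46.77 Ω
I = V/|Z| = 5.259 A
V_C = I·|Z_C| = 5.259 × 8.917 = 46.90 V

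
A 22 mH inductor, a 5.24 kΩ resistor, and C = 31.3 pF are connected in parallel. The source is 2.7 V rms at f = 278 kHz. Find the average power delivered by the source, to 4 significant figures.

ω = 2πf = 1.747e+06 rad/s
X_L = ωL = 38430 Ω
X_C = 1/(ωC) = 18290 Ω
Parallel: admittances add. Y = 1/R + 1/(jωL) + jωC
Y = (0.0001908 + j2.865e-05) S
|Y| = 0.0001930 S → |Z| = 1/|Y| = 5182 Ω, ∠Z = −∠Y = -8.538°
I = V/|Z| = 521.0 μA
P = VI cos φ = 2.7 × 0.0005210 × cos(-8.538°) = 1.391 mW

1.391 mW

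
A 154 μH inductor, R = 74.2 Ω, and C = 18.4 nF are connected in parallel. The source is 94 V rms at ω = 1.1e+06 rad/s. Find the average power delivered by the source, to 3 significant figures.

X_L = ωL = 169 Ω
X_C = 1/(ωC) = 49.4 Ω
Parallel: admittances add. Y = 1/R + 1/(jωL) + jωC
Y = (0.0135 + j0.0143) S
|Y| = 0.0197 S → |Z| = 1/|Y| = 50.8 Ω, ∠Z = −∠Y = -46.8°
I = V/|Z| = 1.85 A
P = VI cos φ = 94 × 1.85 × cos(-46.8°) = 119 W

119 W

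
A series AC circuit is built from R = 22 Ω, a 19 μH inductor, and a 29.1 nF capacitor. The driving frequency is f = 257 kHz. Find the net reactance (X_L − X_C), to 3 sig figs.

9.40 Ω

ω = 2πf = 1.615e+06 rad/s
X_L = ωL = 30.7 Ω
X_C = 1/(ωC) = 21.3 Ω
X = 30.7 − 21.3 = 9.40 Ω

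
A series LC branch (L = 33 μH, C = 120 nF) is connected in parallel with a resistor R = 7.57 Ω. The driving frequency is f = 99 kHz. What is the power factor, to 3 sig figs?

0.686

ω = 2πf = 622000 rad/s
X_L = ωL = 20.5 Ω
X_C = 1/(ωC) = 13.4 Ω
Branch 1: Z₁ = R = 7.57 Ω
Branch 2 (series LC): Z₂ = j(X_L − X_C) = j7.13 Ω
Parallel: Z = Z₁Z₂/(Z₁+Z₂), |Z| = 5.19 Ω, ∠Z = 46.7°
cos φ = cos(46.7°) = 0.686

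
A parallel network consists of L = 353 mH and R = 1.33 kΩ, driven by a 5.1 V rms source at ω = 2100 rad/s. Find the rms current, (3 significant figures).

X_L = ωL = 741 Ω
Parallel: admittances add. Y = 1/R + 1/(jωL)
Y = (0.000752 − j0.00135) S
|Y| = 0.00154 S → |Z| = 1/|Y| = 648 Ω, ∠Z = −∠Y = 60.9°
I = V/|Z| = 5.1/648 = 7.88 mA

7.88 mA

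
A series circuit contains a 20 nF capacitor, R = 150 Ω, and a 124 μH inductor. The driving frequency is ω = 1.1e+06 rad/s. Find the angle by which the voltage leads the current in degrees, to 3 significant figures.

X_L = ωL = 136 Ω
X_C = 1/(ωC) = 45.5 Ω
Net reactance X = X_L − X_C = 90.9 Ω
Z = 150 + j90.9 Ω
|Z| = √(150² + 90.9²) = 175 Ω
∠Z = arctan(90.9/150) = 31.2°

31.2°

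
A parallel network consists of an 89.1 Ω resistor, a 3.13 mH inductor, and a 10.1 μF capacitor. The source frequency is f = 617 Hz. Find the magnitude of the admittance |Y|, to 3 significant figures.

44.7 mS

ω = 2πf = 3877 rad/s
X_L = ωL = 12.1 Ω
X_C = 1/(ωC) = 25.5 Ω
Parallel: admittances add. Y = 1/R + 1/(jωL) + jωC
Y = (0.0112 − j0.0433) S
|Y| = 0.0447 S → |Z| = 1/|Y| = 22.4 Ω, ∠Z = −∠Y = 75.5°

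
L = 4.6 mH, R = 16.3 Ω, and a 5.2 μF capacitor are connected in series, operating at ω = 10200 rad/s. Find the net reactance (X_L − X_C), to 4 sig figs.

X_L = ωL = 46.92 Ω
X_C = 1/(ωC) = 18.85 Ω
X = 46.92 − 18.85 = 28.07 Ω

28.07 Ω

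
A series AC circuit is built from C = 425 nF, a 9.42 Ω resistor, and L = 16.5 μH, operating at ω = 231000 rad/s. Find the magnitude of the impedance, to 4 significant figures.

X_L = ωL = 3.812 Ω
X_C = 1/(ωC) = 10.19 Ω
Net reactance X = X_L − X_C = -6.374 Ω
Z = 9.420 − j6.374 Ω
|Z| = √(9.420² + 6.374²) = 11.37 Ω

11.37 Ω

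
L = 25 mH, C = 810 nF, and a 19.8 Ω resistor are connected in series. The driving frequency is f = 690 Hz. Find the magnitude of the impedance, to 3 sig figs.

ω = 2πf = 4335 rad/s
X_L = ωL = 108 Ω
X_C = 1/(ωC) = 285 Ω
Net reactance X = X_L − X_C = -176 Ω
Z = 19.8 − j176 Ω
|Z| = √(19.8² + 176²) = 177 Ω

177 Ω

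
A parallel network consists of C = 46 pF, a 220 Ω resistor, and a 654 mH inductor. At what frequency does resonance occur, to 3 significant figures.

ω₀ = 1/√(LC) = 1/√(0.654 × 4.6e-11) = 182300 rad/s
f₀ = ω₀/(2π) = 29.0 kHz

29.0 kHz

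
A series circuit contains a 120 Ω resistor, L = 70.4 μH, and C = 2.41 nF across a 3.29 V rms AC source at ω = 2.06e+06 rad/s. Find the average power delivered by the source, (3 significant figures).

73.9 mW

X_L = ωL = 145 Ω
X_C = 1/(ωC) = 201 Ω
Net reactance X = X_L − X_C = -56.4 Ω
Z = 120 − j56.4 Ω
|Z| = √(120² + 56.4²) = 133 Ω
∠Z = arctan(-56.4/120) = -25.2°
I = V/|Z| = 24.8 mA
P = VI cos φ = 3.29 × 0.0248 × cos(-25.2°) = 73.9 mW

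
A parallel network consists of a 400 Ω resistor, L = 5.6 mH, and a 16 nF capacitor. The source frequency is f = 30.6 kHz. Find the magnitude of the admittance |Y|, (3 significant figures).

ω = 2πf = 192300 rad/s
X_L = ωL = 1080 Ω
X_C = 1/(ωC) = 325 Ω
Parallel: admittances add. Y = 1/R + 1/(jωL) + jωC
Y = (0.00250 + j0.00215) S
|Y| = 0.00330 S → |Z| = 1/|Y| = 303 Ω, ∠Z = −∠Y = -40.7°

3.30 mS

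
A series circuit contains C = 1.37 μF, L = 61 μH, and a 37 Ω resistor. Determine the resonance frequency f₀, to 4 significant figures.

ω₀ = 1/√(LC) = 1/√(6.1e-05 × 1.37e-06) = 109400 rad/s
f₀ = ω₀/(2π) = 17.41 kHz

17.41 kHz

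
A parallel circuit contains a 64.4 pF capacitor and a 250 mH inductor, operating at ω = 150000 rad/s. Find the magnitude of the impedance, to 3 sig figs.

58800 Ω

X_L = ωL = 37500 Ω
X_C = 1/(ωC) = 104000 Ω
Parallel: admittances add. Y = 1/(jωL) + jωC
Y = (0 − j1.7e-05) S
|Y| = 1.7e-05 S → |Z| = 1/|Y| = 58800 Ω, ∠Z = −∠Y = 90.0°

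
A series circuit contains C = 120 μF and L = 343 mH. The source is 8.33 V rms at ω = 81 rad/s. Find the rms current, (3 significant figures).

111 mA

X_L = ωL = 27.8 Ω
X_C = 1/(ωC) = 103 Ω
Net reactance X = X_L − X_C = -75.1 Ω
Z = − j75.1 Ω
|Z| = √(0² + 75.1²) = 75.1 Ω
I = V/|Z| = 8.33/75.1 = 111 mA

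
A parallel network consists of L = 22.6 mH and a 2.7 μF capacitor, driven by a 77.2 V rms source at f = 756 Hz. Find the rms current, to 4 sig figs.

271.0 mA

ω = 2πf = 4750 rad/s
X_L = ωL = 107.4 Ω
X_C = 1/(ωC) = 77.97 Ω
Parallel: admittances add. Y = 1/(jωL) + jωC
Y = (0 + j0.003510) S
|Y| = 0.003510 S → |Z| = 1/|Y| = 284.9 Ω, ∠Z = −∠Y = -90.00°
I = V/|Z| = 77.2/284.9 = 271.0 mA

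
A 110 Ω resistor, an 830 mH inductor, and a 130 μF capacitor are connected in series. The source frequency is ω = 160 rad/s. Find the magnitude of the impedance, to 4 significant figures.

138.8 Ω

X_L = ωL = 132.8 Ω
X_C = 1/(ωC) = 48.08 Ω
Net reactance X = X_L − X_C = 84.72 Ω
Z = 110.0 + j84.72 Ω
|Z| = √(110.0² + 84.72²) = 138.8 Ω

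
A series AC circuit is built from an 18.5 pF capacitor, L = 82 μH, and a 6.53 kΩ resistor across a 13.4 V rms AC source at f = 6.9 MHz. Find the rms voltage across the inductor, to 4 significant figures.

ω = 2πf = 4.335e+07 rad/s
X_L = ωL = 3555 Ω
X_C = 1/(ωC) = 1247 Ω
Net reactance X = X_L − X_C = 2308 Ω
Z = 6530 + j2308 Ω
|Z| = √(6530² + 2308²) = 6926 Ω
I = V/|Z| = 1.935 mA
V_L = I·|Z_L| = 0.001935 × 3555 = 6.878 V

6.878 V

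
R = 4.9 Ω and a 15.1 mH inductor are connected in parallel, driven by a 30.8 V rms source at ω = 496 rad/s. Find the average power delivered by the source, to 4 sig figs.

193.6 W

X_L = ωL = 7.490 Ω
Parallel: admittances add. Y = 1/R + 1/(jωL)
Y = (0.2041 − j0.1335) S
|Y| = 0.2439 S → |Z| = 1/|Y| = 4.100 Ω, ∠Z = −∠Y = 33.19°
I = V/|Z| = 7.511 A
P = VI cos φ = 30.8 × 7.511 × cos(33.19°) = 193.6 W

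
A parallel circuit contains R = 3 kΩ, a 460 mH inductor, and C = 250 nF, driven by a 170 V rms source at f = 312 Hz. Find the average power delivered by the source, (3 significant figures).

ω = 2πf = 1960 rad/s
X_L = ωL = 902 Ω
X_C = 1/(ωC) = 2040 Ω
Parallel: admittances add. Y = 1/R + 1/(jωL) + jωC
Y = (0.000333 − j0.000619) S
|Y| = 0.000703 S → |Z| = 1/|Y| = 1420 Ω, ∠Z = −∠Y = 61.7°
I = V/|Z| = 119 mA
P = VI cos φ = 170 × 0.119 × cos(61.7°) = 9.63 W

9.63 W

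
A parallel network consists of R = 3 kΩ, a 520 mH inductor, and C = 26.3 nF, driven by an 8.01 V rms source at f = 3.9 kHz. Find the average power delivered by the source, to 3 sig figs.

21.4 mW

ω = 2πf = 24500 rad/s
X_L = ωL = 12700 Ω
X_C = 1/(ωC) = 1550 Ω
Parallel: admittances add. Y = 1/R + 1/(jωL) + jωC
Y = (0.000333 + j0.000566) S
|Y| = 0.000657 S → |Z| = 1/|Y| = 1520 Ω, ∠Z = −∠Y = -59.5°
I = V/|Z| = 5.26 mA
P = VI cos φ = 8.01 × 0.00526 × cos(-59.5°) = 21.4 mW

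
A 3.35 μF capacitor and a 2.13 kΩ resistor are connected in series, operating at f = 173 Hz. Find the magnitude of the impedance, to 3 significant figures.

2150 Ω

ω = 2πf = 1087 rad/s
X_C = 1/(ωC) = 275 Ω
Z = 2130 − j275 Ω
|Z| = √(2130² + 275²) = 2150 Ω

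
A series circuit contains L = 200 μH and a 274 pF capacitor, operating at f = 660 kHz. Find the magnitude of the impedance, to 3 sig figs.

ω = 2πf = 4.147e+06 rad/s
X_L = ωL = 829 Ω
X_C = 1/(ωC) = 880 Ω
Net reactance X = X_L − X_C = -50.7 Ω
Z = − j50.7 Ω
|Z| = √(0² + 50.7²) = 50.7 Ω

50.7 Ω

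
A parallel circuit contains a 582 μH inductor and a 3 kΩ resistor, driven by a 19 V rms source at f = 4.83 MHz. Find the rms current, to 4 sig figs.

6.424 mA

ω = 2πf = 3.035e+07 rad/s
X_L = ωL = 17660 Ω
Parallel: admittances add. Y = 1/R + 1/(jωL)
Y = (0.0003333 − j5.662e-05) S
|Y| = 0.0003381 S → |Z| = 1/|Y| = 2958 Ω, ∠Z = −∠Y = 9.640°
I = V/|Z| = 19/2958 = 6.424 mA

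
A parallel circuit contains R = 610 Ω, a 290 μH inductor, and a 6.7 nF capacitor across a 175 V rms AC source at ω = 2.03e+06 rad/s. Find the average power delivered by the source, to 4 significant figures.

X_L = ωL = 588.7 Ω
X_C = 1/(ωC) = 73.52 Ω
Parallel: admittances add. Y = 1/R + 1/(jωL) + jωC
Y = (0.001639 + j0.01190) S
|Y| = 0.01201 S → |Z| = 1/|Y| = 83.23 Ω, ∠Z = −∠Y = -82.16°
I = V/|Z| = 2.103 A
P = VI cos φ = 175 × 2.103 × cos(-82.16°) = 50.20 W

50.20 W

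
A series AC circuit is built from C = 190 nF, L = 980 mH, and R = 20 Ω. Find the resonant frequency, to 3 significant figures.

ω₀ = 1/√(LC) = 1/√(0.98 × 1.9e-07) = 2317 rad/s
f₀ = ω₀/(2π) = 369 Hz

369 Hz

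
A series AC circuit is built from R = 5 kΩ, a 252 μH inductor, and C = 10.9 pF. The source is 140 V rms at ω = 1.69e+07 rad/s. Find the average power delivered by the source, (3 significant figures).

3.72 W

X_L = ωL = 4260 Ω
X_C = 1/(ωC) = 5430 Ω
Net reactance X = X_L − X_C = -1170 Ω
Z = 5000 − j1170 Ω
|Z| = √(5000² + 1170²) = 5140 Ω
∠Z = arctan(-1170/5000) = -13.2°
I = V/|Z| = 27.3 mA
P = VI cos φ = 140 × 0.0273 × cos(-13.2°) = 3.72 W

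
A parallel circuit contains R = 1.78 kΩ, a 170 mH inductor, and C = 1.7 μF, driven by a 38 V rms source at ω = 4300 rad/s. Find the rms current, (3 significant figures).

227 mA

X_L = ωL = 731 Ω
X_C = 1/(ωC) = 137 Ω
Parallel: admittances add. Y = 1/R + 1/(jωL) + jωC
Y = (0.000562 + j0.00594) S
|Y| = 0.00597 S → |Z| = 1/|Y| = 168 Ω, ∠Z = −∠Y = -84.6°
I = V/|Z| = 38/168 = 227 mA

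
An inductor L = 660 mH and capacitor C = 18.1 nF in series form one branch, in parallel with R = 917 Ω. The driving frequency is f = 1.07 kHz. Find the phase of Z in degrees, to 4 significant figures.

ω = 2πf = 6723 rad/s
X_L = ωL = 4437 Ω
X_C = 1/(ωC) = 8218 Ω
Branch 1: Z₁ = R = 917.0 Ω
Branch 2 (series LC): Z₂ = j(X_L − X_C) = −j3781 Ω
Parallel: Z = Z₁Z₂/(Z₁+Z₂), |Z| = 891.2 Ω, ∠Z = -13.63°

-13.63°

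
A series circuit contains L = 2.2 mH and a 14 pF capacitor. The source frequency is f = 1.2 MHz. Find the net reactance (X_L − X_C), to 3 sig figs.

7110 Ω

ω = 2πf = 7.54e+06 rad/s
X_L = ωL = 16600 Ω
X_C = 1/(ωC) = 9470 Ω
X = 16600 − 9470 = 7110 Ω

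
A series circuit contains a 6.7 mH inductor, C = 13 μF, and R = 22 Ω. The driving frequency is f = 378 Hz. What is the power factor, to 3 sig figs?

0.800

ω = 2πf = 2375 rad/s
X_L = ωL = 15.9 Ω
X_C = 1/(ωC) = 32.4 Ω
Net reactance X = X_L − X_C = -16.5 Ω
Z = 22.0 − j16.5 Ω
|Z| = √(22.0² + 16.5²) = 27.5 Ω
∠Z = arctan(-16.5/22.0) = -36.8°
cos φ = cos(-36.8°) = 0.800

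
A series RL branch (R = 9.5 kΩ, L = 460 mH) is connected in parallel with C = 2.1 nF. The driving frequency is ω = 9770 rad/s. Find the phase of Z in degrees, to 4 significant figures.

13.20°

X_L = ωL = 4494 Ω
X_C = 1/(ωC) = 48740 Ω
Branch 1 (R+jX_L): Z₁ = 9500 + j4494 Ω, |Z₁| = 10510 Ω
Branch 2 (−jX_C): Z₂ = −j48740 Ω
Parallel: Z = Z₁Z₂/(Z₁+Z₂), |Z| = 11320 Ω, ∠Z = 13.20°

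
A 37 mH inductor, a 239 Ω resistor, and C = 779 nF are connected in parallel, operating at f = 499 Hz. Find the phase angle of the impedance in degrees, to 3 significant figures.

55.9°

ω = 2πf = 3135 rad/s
X_L = ωL = 116 Ω
X_C = 1/(ωC) = 409 Ω
Parallel: admittances add. Y = 1/R + 1/(jωL) + jωC
Y = (0.00418 − j0.00618) S
|Y| = 0.00746 S → |Z| = 1/|Y| = 134 Ω, ∠Z = −∠Y = 55.9°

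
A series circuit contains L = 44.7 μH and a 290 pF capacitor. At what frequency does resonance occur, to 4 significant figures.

1.398 MHz

ω₀ = 1/√(LC) = 1/√(4.47e-05 × 2.9e-10) = 8.783e+06 rad/s
f₀ = ω₀/(2π) = 1.398 MHz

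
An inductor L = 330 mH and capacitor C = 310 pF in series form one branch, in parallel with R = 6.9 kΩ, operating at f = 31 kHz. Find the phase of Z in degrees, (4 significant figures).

ω = 2πf = 194800 rad/s
X_L = ωL = 64280 Ω
X_C = 1/(ωC) = 16560 Ω
Branch 1: Z₁ = R = 6900 Ω
Branch 2 (series LC): Z₂ = j(X_L − X_C) = j47720 Ω
Parallel: Z = Z₁Z₂/(Z₁+Z₂), |Z| = 6829 Ω, ∠Z = 8.228°

8.228°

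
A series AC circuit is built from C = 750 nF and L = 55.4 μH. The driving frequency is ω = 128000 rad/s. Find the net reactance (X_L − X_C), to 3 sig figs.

-3.33 Ω

X_L = ωL = 7.09 Ω
X_C = 1/(ωC) = 10.4 Ω
X = 7.09 − 10.4 = -3.33 Ω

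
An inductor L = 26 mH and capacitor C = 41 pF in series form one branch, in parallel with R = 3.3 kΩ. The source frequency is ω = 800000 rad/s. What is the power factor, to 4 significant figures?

0.9466

X_L = ωL = 20800 Ω
X_C = 1/(ωC) = 30490 Ω
Branch 1: Z₁ = R = 3300 Ω
Branch 2 (series LC): Z₂ = j(X_L − X_C) = −j9688 Ω
Parallel: Z = Z₁Z₂/(Z₁+Z₂), |Z| = 3124 Ω, ∠Z = -18.81°
cos φ = cos(-18.81°) = 0.9466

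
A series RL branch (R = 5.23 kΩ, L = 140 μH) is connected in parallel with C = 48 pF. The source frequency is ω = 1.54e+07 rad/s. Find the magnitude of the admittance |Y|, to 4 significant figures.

691.4 μS

X_L = ωL = 2156 Ω
X_C = 1/(ωC) = 1353 Ω
Branch 1 (R+jX_L): Z₁ = 5230 + j2156 Ω, |Z₁| = 5657 Ω
Branch 2 (−jX_C): Z₂ = −j1353 Ω
Parallel: Z = Z₁Z₂/(Z₁+Z₂), |Z| = 1446 Ω, ∠Z = -76.33°
|Y| = 1/|Z| = 691.4 μS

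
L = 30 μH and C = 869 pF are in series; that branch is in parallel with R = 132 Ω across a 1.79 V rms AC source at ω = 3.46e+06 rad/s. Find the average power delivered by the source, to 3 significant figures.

X_L = ωL = 104 Ω
X_C = 1/(ωC) = 333 Ω
Branch 1: Z₁ = R = 132 Ω
Branch 2 (series LC): Z₂ = j(X_L − X_C) = −j229 Ω
Parallel: Z = Z₁Z₂/(Z₁+Z₂), |Z| = 114 Ω, ∠Z = -30.0°
I = V/|Z| = 15.7 mA
P = VI cos φ = 1.79 × 0.0157 × cos(-30.0°) = 24.3 mW

24.3 mW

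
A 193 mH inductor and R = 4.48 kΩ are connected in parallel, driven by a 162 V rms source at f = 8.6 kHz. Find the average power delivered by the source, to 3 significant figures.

ω = 2πf = 54040 rad/s
X_L = ωL = 10400 Ω
Parallel: admittances add. Y = 1/R + 1/(jωL)
Y = (0.000223 − j9.59e-05) S
|Y| = 0.000243 S → |Z| = 1/|Y| = 4120 Ω, ∠Z = −∠Y = 23.2°
I = V/|Z| = 39.4 mA
P = VI cos φ = 162 × 0.0394 × cos(23.2°) = 5.86 W

5.86 W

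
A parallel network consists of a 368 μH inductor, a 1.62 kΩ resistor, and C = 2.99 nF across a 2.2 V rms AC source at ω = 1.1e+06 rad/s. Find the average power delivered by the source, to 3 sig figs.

X_L = ωL = 405 Ω
X_C = 1/(ωC) = 304 Ω
Parallel: admittances add. Y = 1/R + 1/(jωL) + jωC
Y = (0.000617 + j0.000819) S
|Y| = 0.00103 S → |Z| = 1/|Y| = 975 Ω, ∠Z = −∠Y = -53.0°
I = V/|Z| = 2.26 mA
P = VI cos φ = 2.2 × 0.00226 × cos(-53.0°) = 2.99 mW

2.99 mW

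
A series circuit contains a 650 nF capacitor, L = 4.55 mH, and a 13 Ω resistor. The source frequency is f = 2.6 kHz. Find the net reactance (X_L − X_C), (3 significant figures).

-19.8 Ω

ω = 2πf = 16340 rad/s
X_L = ωL = 74.3 Ω
X_C = 1/(ωC) = 94.2 Ω
X = 74.3 − 94.2 = -19.8 Ω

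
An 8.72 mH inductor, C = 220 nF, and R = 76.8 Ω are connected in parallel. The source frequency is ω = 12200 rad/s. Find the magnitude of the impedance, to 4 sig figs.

X_L = ωL = 106.4 Ω
X_C = 1/(ωC) = 372.6 Ω
Parallel: admittances add. Y = 1/R + 1/(jωL) + jωC
Y = (0.01302 − j0.006716) S
|Y| = 0.01465 S → |Z| = 1/|Y| = 68.26 Ω, ∠Z = −∠Y = 27.28°

68.26 Ω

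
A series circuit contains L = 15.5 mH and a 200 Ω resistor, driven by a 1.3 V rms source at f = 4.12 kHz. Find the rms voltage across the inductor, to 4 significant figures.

ω = 2πf = 25890 rad/s
X_L = ωL = 401.2 Ω
Z = 200.0 + j401.2 Ω
|Z| = √(200.0² + 401.2²) = 448.3 Ω
I = V/|Z| = 2.900 mA
V_L = I·|Z_L| = 0.002900 × 401.2 = 1.163 V

1.163 V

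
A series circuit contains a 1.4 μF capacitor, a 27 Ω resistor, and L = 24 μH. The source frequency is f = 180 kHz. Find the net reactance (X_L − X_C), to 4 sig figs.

26.51 Ω

ω = 2πf = 1.131e+06 rad/s
X_L = ωL = 27.14 Ω
X_C = 1/(ωC) = 0.6316 Ω
X = 27.14 − 0.6316 = 26.51 Ω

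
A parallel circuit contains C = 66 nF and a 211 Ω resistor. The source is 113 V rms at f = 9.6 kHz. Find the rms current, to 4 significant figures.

ω = 2πf = 60320 rad/s
X_C = 1/(ωC) = 251.2 Ω
Parallel: admittances add. Y = 1/R + jωC
Y = (0.004739 + j0.003981) S
|Y| = 0.006189 S → |Z| = 1/|Y| = 161.6 Ω, ∠Z = −∠Y = -40.03°
I = V/|Z| = 113/161.6 = 699.4 mA

699.4 mA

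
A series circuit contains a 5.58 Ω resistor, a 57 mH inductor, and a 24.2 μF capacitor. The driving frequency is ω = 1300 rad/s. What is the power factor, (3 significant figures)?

X_L = ωL = 74.1 Ω
X_C = 1/(ωC) = 31.8 Ω
Net reactance X = X_L − X_C = 42.3 Ω
Z = 5.58 + j42.3 Ω
|Z| = √(5.58² + 42.3²) = 42.7 Ω
∠Z = arctan(42.3/5.58) = 82.5°
cos φ = cos(82.5°) = 0.131

0.131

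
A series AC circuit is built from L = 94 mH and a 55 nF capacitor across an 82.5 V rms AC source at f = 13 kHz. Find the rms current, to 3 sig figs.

ω = 2πf = 81680 rad/s
X_L = ωL = 7680 Ω
X_C = 1/(ωC) = 223 Ω
Net reactance X = X_L − X_C = 7460 Ω
Z = j7460 Ω
|Z| = √(0² + 7460²) = 7460 Ω
I = V/|Z| = 82.5/7460 = 11.1 mA

11.1 mA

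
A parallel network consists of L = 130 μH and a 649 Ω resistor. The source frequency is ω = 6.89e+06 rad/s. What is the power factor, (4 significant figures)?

X_L = ωL = 895.7 Ω
Parallel: admittances add. Y = 1/R + 1/(jωL)
Y = (0.001541 − j0.001116) S
|Y| = 0.001903 S → |Z| = 1/|Y| = 525.5 Ω, ∠Z = −∠Y = 35.93°
cos φ = cos(35.93°) = 0.8098

0.8098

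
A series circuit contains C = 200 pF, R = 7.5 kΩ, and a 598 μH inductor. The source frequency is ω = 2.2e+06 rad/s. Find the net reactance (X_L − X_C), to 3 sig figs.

X_L = ωL = 1320 Ω
X_C = 1/(ωC) = 2270 Ω
X = 1320 − 2270 = -957 Ω

-957 Ω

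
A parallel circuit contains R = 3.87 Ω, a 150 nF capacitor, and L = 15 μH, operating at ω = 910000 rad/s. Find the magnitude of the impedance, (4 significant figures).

X_L = ωL = 13.65 Ω
X_C = 1/(ωC) = 7.326 Ω
Parallel: admittances add. Y = 1/R + 1/(jωL) + jωC
Y = (0.2584 + j0.06324) S
|Y| = 0.2660 S → |Z| = 1/|Y| = 3.759 Ω, ∠Z = −∠Y = -13.75°

3.759 Ω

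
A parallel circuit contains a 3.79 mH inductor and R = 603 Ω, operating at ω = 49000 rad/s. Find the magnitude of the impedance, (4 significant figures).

177.5 Ω

X_L = ωL = 185.7 Ω
Parallel: admittances add. Y = 1/R + 1/(jωL)
Y = (0.001658 − j0.005385) S
|Y| = 0.005634 S → |Z| = 1/|Y| = 177.5 Ω, ∠Z = −∠Y = 72.88°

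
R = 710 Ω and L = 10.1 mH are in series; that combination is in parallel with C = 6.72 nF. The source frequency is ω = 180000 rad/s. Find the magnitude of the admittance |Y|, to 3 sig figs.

756 μS

X_L = ωL = 1820 Ω
X_C = 1/(ωC) = 827 Ω
Branch 1 (R+jX_L): Z₁ = 710 + j1820 Ω, |Z₁| = 1950 Ω
Branch 2 (−jX_C): Z₂ = −j827 Ω
Parallel: Z = Z₁Z₂/(Z₁+Z₂), |Z| = 1320 Ω, ∠Z = -75.7°
|Y| = 1/|Z| = 756 μS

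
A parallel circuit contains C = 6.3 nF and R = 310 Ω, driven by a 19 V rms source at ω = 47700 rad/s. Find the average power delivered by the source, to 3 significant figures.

X_C = 1/(ωC) = 3330 Ω
Parallel: admittances add. Y = 1/R + jωC
Y = (0.00323 + j0.000301) S
|Y| = 0.00324 S → |Z| = 1/|Y| = 309 Ω, ∠Z = −∠Y = -5.32°
I = V/|Z| = 61.6 mA
P = VI cos φ = 19 × 0.0616 × cos(-5.32°) = 1.16 W

1.16 W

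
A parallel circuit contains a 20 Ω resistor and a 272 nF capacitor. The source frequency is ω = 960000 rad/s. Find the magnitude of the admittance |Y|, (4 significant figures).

X_C = 1/(ωC) = 3.830 Ω
Parallel: admittances add. Y = 1/R + jωC
Y = (0.05000 + j0.2611) S
|Y| = 0.2659 S → |Z| = 1/|Y| = 3.761 Ω, ∠Z = −∠Y = -79.16°

265.9 mS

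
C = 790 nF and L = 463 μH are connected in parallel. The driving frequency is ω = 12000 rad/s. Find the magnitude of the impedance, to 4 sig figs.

5.865 Ω

X_L = ωL = 5.556 Ω
X_C = 1/(ωC) = 105.5 Ω
Parallel: admittances add. Y = 1/(jωL) + jωC
Y = (0 − j0.1705) S
|Y| = 0.1705 S → |Z| = 1/|Y| = 5.865 Ω, ∠Z = −∠Y = 90.00°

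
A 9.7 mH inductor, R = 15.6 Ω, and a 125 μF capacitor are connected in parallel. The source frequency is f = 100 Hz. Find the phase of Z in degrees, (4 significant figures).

ω = 2πf = 628.3 rad/s
X_L = ωL = 6.095 Ω
X_C = 1/(ωC) = 12.73 Ω
Parallel: admittances add. Y = 1/R + 1/(jωL) + jωC
Y = (0.06410 − j0.08554) S
|Y| = 0.1069 S → |Z| = 1/|Y| = 9.355 Ω, ∠Z = −∠Y = 53.15°

53.15°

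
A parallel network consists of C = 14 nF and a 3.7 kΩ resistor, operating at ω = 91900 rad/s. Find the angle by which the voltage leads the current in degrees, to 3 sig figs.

X_C = 1/(ωC) = 777 Ω
Parallel: admittances add. Y = 1/R + jωC
Y = (0.000270 + j0.00129) S
|Y| = 0.00131 S → |Z| = 1/|Y| = 761 Ω, ∠Z = −∠Y = -78.1°

-78.1°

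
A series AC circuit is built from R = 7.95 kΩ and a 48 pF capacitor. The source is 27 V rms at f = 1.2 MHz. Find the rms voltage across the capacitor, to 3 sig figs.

ω = 2πf = 7.54e+06 rad/s
X_C = 1/(ωC) = 2760 Ω
Z = 7950 − j2760 Ω
|Z| = √(7950² + 2760²) = 8420 Ω
I = V/|Z| = 3.21 mA
V_C = I·|Z_C| = 0.00321 × 2760 = 8.86 V

8.86 V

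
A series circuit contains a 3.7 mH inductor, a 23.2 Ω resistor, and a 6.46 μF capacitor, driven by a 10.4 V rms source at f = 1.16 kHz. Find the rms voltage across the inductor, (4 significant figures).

11.74 V

ω = 2πf = 7288 rad/s
X_L = ωL = 26.97 Ω
X_C = 1/(ωC) = 21.24 Ω
Net reactance X = X_L − X_C = 5.729 Ω
Z = 23.20 + j5.729 Ω
|Z| = √(23.20² + 5.729²) = 23.90 Ω
I = V/|Z| = 435.2 mA
V_L = I·|Z_L| = 0.4352 × 26.97 = 11.74 V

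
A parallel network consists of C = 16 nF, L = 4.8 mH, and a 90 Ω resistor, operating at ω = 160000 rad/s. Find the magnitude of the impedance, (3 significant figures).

X_L = ωL = 768 Ω
X_C = 1/(ωC) = 391 Ω
Parallel: admittances add. Y = 1/R + 1/(jωL) + jωC
Y = (0.0111 + j0.00126) S
|Y| = 0.0112 S → |Z| = 1/|Y| = 89.4 Ω, ∠Z = −∠Y = -6.46°

89.4 Ω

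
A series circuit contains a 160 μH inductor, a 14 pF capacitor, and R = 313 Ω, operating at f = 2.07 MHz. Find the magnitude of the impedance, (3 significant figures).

3430 Ω

ω = 2πf = 1.301e+07 rad/s
X_L = ωL = 2080 Ω
X_C = 1/(ωC) = 5490 Ω
Net reactance X = X_L − X_C = -3410 Ω
Z = 313 − j3410 Ω
|Z| = √(313² + 3410²) = 3430 Ω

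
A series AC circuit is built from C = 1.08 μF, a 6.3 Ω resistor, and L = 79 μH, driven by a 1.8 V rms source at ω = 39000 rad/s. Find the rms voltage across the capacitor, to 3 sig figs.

1.98 V

X_L = ωL = 3.08 Ω
X_C = 1/(ωC) = 23.7 Ω
Net reactance X = X_L − X_C = -20.7 Ω
Z = 6.30 − j20.7 Ω
|Z| = √(6.30² + 20.7²) = 21.6 Ω
I = V/|Z| = 83.3 mA
V_C = I·|Z_C| = 0.0833 × 23.7 = 1.98 V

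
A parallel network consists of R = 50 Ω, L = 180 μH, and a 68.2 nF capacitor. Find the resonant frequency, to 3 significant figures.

45.4 kHz

ω₀ = 1/√(LC) = 1/√(0.00018 × 6.82e-08) = 285400 rad/s
f₀ = ω₀/(2π) = 45.4 kHz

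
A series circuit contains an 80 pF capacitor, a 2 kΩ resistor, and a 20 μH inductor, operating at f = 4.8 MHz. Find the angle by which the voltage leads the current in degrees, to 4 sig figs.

ω = 2πf = 3.016e+07 rad/s
X_L = ωL = 603.2 Ω
X_C = 1/(ωC) = 414.5 Ω
Net reactance X = X_L − X_C = 188.7 Ω
Z = 2000 + j188.7 Ω
|Z| = √(2000² + 188.7²) = 2009 Ω
∠Z = arctan(188.7/2000) = 5.390°

5.390°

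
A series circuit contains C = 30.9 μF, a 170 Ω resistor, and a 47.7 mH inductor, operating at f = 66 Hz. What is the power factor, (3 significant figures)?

0.946

ω = 2πf = 414.7 rad/s
X_L = ωL = 19.8 Ω
X_C = 1/(ωC) = 78.0 Ω
Net reactance X = X_L − X_C = -58.3 Ω
Z = 170 − j58.3 Ω
|Z| = √(170² + 58.3²) = 180 Ω
∠Z = arctan(-58.3/170) = -18.9°
cos φ = cos(-18.9°) = 0.946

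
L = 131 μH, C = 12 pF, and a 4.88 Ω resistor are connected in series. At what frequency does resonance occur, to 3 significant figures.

ω₀ = 1/√(LC) = 1/√(0.000131 × 1.2e-11) = 2.522e+07 rad/s
f₀ = ω₀/(2π) = 4.01 MHz

4.01 MHz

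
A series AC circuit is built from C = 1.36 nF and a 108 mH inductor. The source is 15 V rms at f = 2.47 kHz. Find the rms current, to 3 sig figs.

328 μA

ω = 2πf = 15520 rad/s
X_L = ωL = 1680 Ω
X_C = 1/(ωC) = 47400 Ω
Net reactance X = X_L − X_C = -45700 Ω
Z = − j45700 Ω
|Z| = √(0² + 45700²) = 45700 Ω
I = V/|Z| = 15/45700 = 328 μA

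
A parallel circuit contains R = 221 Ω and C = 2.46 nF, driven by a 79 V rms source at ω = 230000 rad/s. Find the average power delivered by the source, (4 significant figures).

X_C = 1/(ωC) = 1767 Ω
Parallel: admittances add. Y = 1/R + jωC
Y = (0.004525 + j0.0005658) S
|Y| = 0.004560 S → |Z| = 1/|Y| = 219.3 Ω, ∠Z = −∠Y = -7.127°
I = V/|Z| = 360.2 mA
P = VI cos φ = 79 × 0.3602 × cos(-7.127°) = 28.24 W

28.24 W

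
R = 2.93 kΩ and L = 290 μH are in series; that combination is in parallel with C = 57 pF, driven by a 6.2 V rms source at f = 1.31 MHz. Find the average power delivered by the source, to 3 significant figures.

7.89 mW

ω = 2πf = 8.231e+06 rad/s
X_L = ωL = 2390 Ω
X_C = 1/(ωC) = 2130 Ω
Branch 1 (R+jX_L): Z₁ = 2930 + j2390 Ω, |Z₁| = 3780 Ω
Branch 2 (−jX_C): Z₂ = −j2130 Ω
Parallel: Z = Z₁Z₂/(Z₁+Z₂), |Z| = 2740 Ω, ∠Z = -55.8°
I = V/|Z| = 2.26 mA
P = VI cos φ = 6.2 × 0.00226 × cos(-55.8°) = 7.89 mW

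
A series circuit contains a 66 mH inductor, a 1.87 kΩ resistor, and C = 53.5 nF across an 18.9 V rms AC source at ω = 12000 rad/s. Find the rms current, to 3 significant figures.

X_L = ωL = 792 Ω
X_C = 1/(ωC) = 1560 Ω
Net reactance X = X_L − X_C = -766 Ω
Z = 1870 − j766 Ω
|Z| = √(1870² + 766²) = 2020 Ω
I = V/|Z| = 18.9/2020 = 9.35 mA

9.35 mA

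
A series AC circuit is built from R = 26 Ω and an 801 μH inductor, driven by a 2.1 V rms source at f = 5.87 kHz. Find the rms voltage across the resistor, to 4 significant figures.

1.387 V

ω = 2πf = 36880 rad/s
X_L = ωL = 29.54 Ω
Z = 26.00 + j29.54 Ω
|Z| = √(26.00² + 29.54²) = 39.35 Ω
I = V/|Z| = 53.36 mA
V_R = I·|Z_R| = 0.05336 × 26.00 = 1.387 V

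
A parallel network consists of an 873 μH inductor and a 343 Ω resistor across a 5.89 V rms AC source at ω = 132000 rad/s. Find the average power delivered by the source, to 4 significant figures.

101.1 mW

X_L = ωL = 115.2 Ω
Parallel: admittances add. Y = 1/R + 1/(jωL)
Y = (0.002915 − j0.008678) S
|Y| = 0.009154 S → |Z| = 1/|Y| = 109.2 Ω, ∠Z = −∠Y = 71.43°
I = V/|Z| = 53.92 mA
P = VI cos φ = 5.89 × 0.05392 × cos(71.43°) = 101.1 mW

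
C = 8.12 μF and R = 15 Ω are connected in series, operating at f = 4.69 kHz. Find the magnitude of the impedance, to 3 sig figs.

15.6 Ω

ω = 2πf = 29470 rad/s
X_C = 1/(ωC) = 4.18 Ω
Z = 15.0 − j4.18 Ω
|Z| = √(15.0² + 4.18²) = 15.6 Ω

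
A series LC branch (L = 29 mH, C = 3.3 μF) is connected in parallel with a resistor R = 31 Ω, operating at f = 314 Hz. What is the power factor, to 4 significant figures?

ω = 2πf = 1973 rad/s
X_L = ωL = 57.21 Ω
X_C = 1/(ωC) = 153.6 Ω
Branch 1: Z₁ = R = 31.00 Ω
Branch 2 (series LC): Z₂ = j(X_L − X_C) = −j96.38 Ω
Parallel: Z = Z₁Z₂/(Z₁+Z₂), |Z| = 29.51 Ω, ∠Z = -17.83°
cos φ = cos(-17.83°) = 0.9520

0.9520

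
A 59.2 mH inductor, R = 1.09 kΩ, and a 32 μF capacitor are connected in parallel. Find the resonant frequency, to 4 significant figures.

115.6 Hz

ω₀ = 1/√(LC) = 1/√(0.0592 × 3.2e-05) = 726.5 rad/s
f₀ = ω₀/(2π) = 115.6 Hz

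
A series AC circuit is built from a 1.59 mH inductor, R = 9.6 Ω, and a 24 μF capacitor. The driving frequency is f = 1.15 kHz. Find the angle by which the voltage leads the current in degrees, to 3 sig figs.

30.8°

ω = 2πf = 7226 rad/s
X_L = ωL = 11.5 Ω
X_C = 1/(ωC) = 5.77 Ω
Net reactance X = X_L − X_C = 5.72 Ω
Z = 9.60 + j5.72 Ω
|Z| = √(9.60² + 5.72²) = 11.2 Ω
∠Z = arctan(5.72/9.60) = 30.8°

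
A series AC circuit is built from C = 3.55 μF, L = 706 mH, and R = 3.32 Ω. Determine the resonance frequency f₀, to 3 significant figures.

ω₀ = 1/√(LC) = 1/√(0.706 × 3.55e-06) = 631.7 rad/s
f₀ = ω₀/(2π) = 101 Hz

101 Hz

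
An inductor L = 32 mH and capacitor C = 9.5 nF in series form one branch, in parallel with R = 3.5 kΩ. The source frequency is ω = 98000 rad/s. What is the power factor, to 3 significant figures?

X_L = ωL = 3140 Ω
X_C = 1/(ωC) = 1070 Ω
Branch 1: Z₁ = R = 3500 Ω
Branch 2 (series LC): Z₂ = j(X_L − X_C) = j2060 Ω
Parallel: Z = Z₁Z₂/(Z₁+Z₂), |Z| = 1780 Ω, ∠Z = 59.5°
cos φ = cos(59.5°) = 0.508

0.508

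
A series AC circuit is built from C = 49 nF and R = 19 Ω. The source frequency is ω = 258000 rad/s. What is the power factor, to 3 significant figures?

0.234

X_C = 1/(ωC) = 79.1 Ω
Z = 19.0 − j79.1 Ω
|Z| = √(19.0² + 79.1²) = 81.4 Ω
∠Z = arctan(-79.1/19.0) = -76.5°
cos φ = cos(-76.5°) = 0.234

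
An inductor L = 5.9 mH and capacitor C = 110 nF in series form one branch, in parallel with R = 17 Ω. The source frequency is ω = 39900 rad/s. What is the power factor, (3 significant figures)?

X_L = ωL = 235 Ω
X_C = 1/(ωC) = 228 Ω
Branch 1: Z₁ = R = 17.0 Ω
Branch 2 (series LC): Z₂ = j(X_L − X_C) = j7.57 Ω
Parallel: Z = Z₁Z₂/(Z₁+Z₂), |Z| = 6.91 Ω, ∠Z = 66.0°
cos φ = cos(66.0°) = 0.407

0.407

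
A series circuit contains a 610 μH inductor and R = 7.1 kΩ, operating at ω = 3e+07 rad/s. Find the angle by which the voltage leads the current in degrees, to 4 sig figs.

68.79°

X_L = ωL = 18300 Ω
Z = 7100 + j18300 Ω
|Z| = √(7100² + 18300²) = 19630 Ω
∠Z = arctan(18300/7100) = 68.79°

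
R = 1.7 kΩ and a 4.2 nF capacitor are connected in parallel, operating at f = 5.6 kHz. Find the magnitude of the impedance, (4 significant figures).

1649 Ω

ω = 2πf = 35190 rad/s
X_C = 1/(ωC) = 6767 Ω
Parallel: admittances add. Y = 1/R + jωC
Y = (0.0005882 + j0.0001478) S
|Y| = 0.0006065 S → |Z| = 1/|Y| = 1649 Ω, ∠Z = −∠Y = -14.10°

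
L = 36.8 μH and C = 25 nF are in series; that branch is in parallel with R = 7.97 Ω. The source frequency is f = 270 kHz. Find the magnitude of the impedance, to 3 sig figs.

ω = 2πf = 1.696e+06 rad/s
X_L = ωL = 62.4 Ω
X_C = 1/(ωC) = 23.6 Ω
Branch 1: Z₁ = R = 7.97 Ω
Branch 2 (series LC): Z₂ = j(X_L − X_C) = j38.9 Ω
Parallel: Z = Z₁Z₂/(Z₁+Z₂), |Z| = 7.81 Ω, ∠Z = 11.6°

7.81 Ω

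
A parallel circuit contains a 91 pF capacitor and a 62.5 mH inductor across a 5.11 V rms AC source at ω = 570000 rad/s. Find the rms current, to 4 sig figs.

121.6 μA

X_L = ωL = 35620 Ω
X_C = 1/(ωC) = 19280 Ω
Parallel: admittances add. Y = 1/(jωL) + jωC
Y = (0 + j2.38e-05) S
|Y| = 2.38e-05 S → |Z| = 1/|Y| = 42020 Ω, ∠Z = −∠Y = -90.00°
I = V/|Z| = 5.11/42020 = 121.6 μA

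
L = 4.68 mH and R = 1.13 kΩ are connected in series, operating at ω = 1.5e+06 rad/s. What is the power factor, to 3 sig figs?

X_L = ωL = 7020 Ω
Z = 1130 + j7020 Ω
|Z| = √(1130² + 7020²) = 7110 Ω
∠Z = arctan(7020/1130) = 80.9°
cos φ = cos(80.9°) = 0.159

0.159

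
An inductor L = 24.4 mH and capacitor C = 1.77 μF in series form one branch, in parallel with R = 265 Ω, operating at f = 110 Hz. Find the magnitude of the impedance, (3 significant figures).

ω = 2πf = 691.2 rad/s
X_L = ωL = 16.9 Ω
X_C = 1/(ωC) = 817 Ω
Branch 1: Z₁ = R = 265 Ω
Branch 2 (series LC): Z₂ = j(X_L − X_C) = −j801 Ω
Parallel: Z = Z₁Z₂/(Z₁+Z₂), |Z| = 252 Ω, ∠Z = -18.3°

252 Ω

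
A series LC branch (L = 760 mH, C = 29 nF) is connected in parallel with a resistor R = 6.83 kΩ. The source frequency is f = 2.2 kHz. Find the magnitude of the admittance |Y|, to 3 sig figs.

192 μS

ω = 2πf = 13820 rad/s
X_L = ωL = 10500 Ω
X_C = 1/(ωC) = 2490 Ω
Branch 1: Z₁ = R = 6830 Ω
Branch 2 (series LC): Z₂ = j(X_L − X_C) = j8010 Ω
Parallel: Z = Z₁Z₂/(Z₁+Z₂), |Z| = 5200 Ω, ∠Z = 40.5°
|Y| = 1/|Z| = 192 μS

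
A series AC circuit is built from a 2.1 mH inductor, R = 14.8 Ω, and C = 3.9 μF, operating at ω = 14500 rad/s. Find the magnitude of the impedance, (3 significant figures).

X_L = ωL = 30.4 Ω
X_C = 1/(ωC) = 17.7 Ω
Net reactance X = X_L − X_C = 12.8 Ω
Z = 14.8 + j12.8 Ω
|Z| = √(14.8² + 12.8²) = 19.5 Ω

19.5 Ω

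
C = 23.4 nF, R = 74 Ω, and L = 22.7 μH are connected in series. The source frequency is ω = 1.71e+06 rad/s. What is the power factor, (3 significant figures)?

0.983

X_L = ωL = 38.8 Ω
X_C = 1/(ωC) = 25.0 Ω
Net reactance X = X_L − X_C = 13.8 Ω
Z = 74.0 + j13.8 Ω
|Z| = √(74.0² + 13.8²) = 75.3 Ω
∠Z = arctan(13.8/74.0) = 10.6°
cos φ = cos(10.6°) = 0.983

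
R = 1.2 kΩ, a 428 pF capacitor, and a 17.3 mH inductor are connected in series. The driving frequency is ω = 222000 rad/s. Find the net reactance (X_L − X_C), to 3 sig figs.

X_L = ωL = 3840 Ω
X_C = 1/(ωC) = 10500 Ω
X = 3840 − 10500 = -6680 Ω

-6680 Ω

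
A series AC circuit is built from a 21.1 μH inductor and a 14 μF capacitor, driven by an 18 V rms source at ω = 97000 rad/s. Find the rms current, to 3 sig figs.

X_L = ωL = 2.05 Ω
X_C = 1/(ωC) = 0.736 Ω
Net reactance X = X_L − X_C = 1.31 Ω
Z = j1.31 Ω
|Z| = √(0² + 1.31²) = 1.31 Ω
I = V/|Z| = 18/1.31 = 13.7 A

13.7 A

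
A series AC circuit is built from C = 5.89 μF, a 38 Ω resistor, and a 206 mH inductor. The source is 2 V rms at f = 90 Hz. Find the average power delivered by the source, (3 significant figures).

4.32 mW

ω = 2πf = 565.5 rad/s
X_L = ωL = 116 Ω
X_C = 1/(ωC) = 300 Ω
Net reactance X = X_L − X_C = -184 Ω
Z = 38.0 − j184 Ω
|Z| = √(38.0² + 184²) = 188 Ω
∠Z = arctan(-184/38.0) = -78.3°
I = V/|Z| = 10.7 mA
P = VI cos φ = 2 × 0.0107 × cos(-78.3°) = 4.32 mW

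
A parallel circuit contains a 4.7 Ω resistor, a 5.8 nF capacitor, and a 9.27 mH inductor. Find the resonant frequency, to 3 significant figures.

ω₀ = 1/√(LC) = 1/√(0.00927 × 5.8e-09) = 136400 rad/s
f₀ = ω₀/(2π) = 21.7 kHz

21.7 kHz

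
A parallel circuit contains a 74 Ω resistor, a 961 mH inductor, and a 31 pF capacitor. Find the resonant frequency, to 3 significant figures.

ω₀ = 1/√(LC) = 1/√(0.961 × 3.1e-11) = 183200 rad/s
f₀ = ω₀/(2π) = 29.2 kHz

29.2 kHz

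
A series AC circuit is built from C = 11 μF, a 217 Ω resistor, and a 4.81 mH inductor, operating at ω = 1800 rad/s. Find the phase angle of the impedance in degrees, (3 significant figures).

-10.9°

X_L = ωL = 8.66 Ω
X_C = 1/(ωC) = 50.5 Ω
Net reactance X = X_L − X_C = -41.8 Ω
Z = 217 − j41.8 Ω
|Z| = √(217² + 41.8²) = 221 Ω
∠Z = arctan(-41.8/217) = -10.9°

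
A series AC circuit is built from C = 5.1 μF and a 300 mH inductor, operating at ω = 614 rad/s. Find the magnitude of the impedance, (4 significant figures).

135.1 Ω

X_L = ωL = 184.2 Ω
X_C = 1/(ωC) = 319.3 Ω
Net reactance X = X_L − X_C = -135.1 Ω
Z = − j135.1 Ω
|Z| = √(0² + 135.1²) = 135.1 Ω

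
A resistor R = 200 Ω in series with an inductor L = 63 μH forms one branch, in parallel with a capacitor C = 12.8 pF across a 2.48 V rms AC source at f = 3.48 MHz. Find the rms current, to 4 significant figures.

1.099 mA

ω = 2πf = 2.187e+07 rad/s
X_L = ωL = 1378 Ω
X_C = 1/(ωC) = 3573 Ω
Branch 1 (R+jX_L): Z₁ = 200.0 + j1378 Ω, |Z₁| = 1392 Ω
Branch 2 (−jX_C): Z₂ = −j3573 Ω
Parallel: Z = Z₁Z₂/(Z₁+Z₂), |Z| = 2256 Ω, ∠Z = 76.53°
I = V/|Z| = 2.48/2256 = 1.099 mA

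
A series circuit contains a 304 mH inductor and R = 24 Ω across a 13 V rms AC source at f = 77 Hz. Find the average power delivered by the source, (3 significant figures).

183 mW

ω = 2πf = 483.8 rad/s
X_L = ωL = 147 Ω
Z = 24.0 + j147 Ω
|Z| = √(24.0² + 147²) = 149 Ω
∠Z = arctan(147/24.0) = 80.7°
I = V/|Z| = 87.2 mA
P = VI cos φ = 13 × 0.0872 × cos(80.7°) = 183 mW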